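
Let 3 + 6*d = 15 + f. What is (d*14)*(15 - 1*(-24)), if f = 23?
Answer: 3185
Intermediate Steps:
d = 35/6 (d = -½ + (15 + 23)/6 = -½ + (⅙)*38 = -½ + 19/3 = 35/6 ≈ 5.8333)
(d*14)*(15 - 1*(-24)) = ((35/6)*14)*(15 - 1*(-24)) = 245*(15 + 24)/3 = (245/3)*39 = 3185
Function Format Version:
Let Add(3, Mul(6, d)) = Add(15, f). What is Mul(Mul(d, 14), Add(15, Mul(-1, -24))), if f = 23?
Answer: 3185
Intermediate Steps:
d = Rational(35, 6) (d = Add(Rational(-1, 2), Mul(Rational(1, 6), Add(15, 23))) = Add(Rational(-1, 2), Mul(Rational(1, 6), 38)) = Add(Rational(-1, 2), Rational(19, 3)) = Rational(35, 6) ≈ 5.8333)
Mul(Mul(d, 14), Add(15, Mul(-1, -24))) = Mul(Mul(Rational(35, 6), 14), Add(15, Mul(-1, -24))) = Mul(Rational(245, 3), Add(15, 24)) = Mul(Rational(245, 3), 39) = 3185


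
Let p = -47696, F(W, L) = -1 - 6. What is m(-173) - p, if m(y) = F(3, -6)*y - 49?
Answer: 48858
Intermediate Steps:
F(W, L) = -7
m(y) = -49 - 7*y (m(y) = -7*y - 49 = -49 - 7*y)
m(-173) - p = (-49 - 7*(-173)) - 1*(-47696) = (-49 + 1211) + 47696 = 1162 + 47696 = 48858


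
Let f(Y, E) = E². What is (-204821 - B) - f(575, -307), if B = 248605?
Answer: -547675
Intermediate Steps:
(-204821 - B) - f(575, -307) = (-204821 - 1*248605) - 1*(-307)² = (-204821 - 248605) - 1*94249 = -453426 - 94249 = -547675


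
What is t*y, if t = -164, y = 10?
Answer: -1640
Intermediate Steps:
t*y = -164*10 = -1640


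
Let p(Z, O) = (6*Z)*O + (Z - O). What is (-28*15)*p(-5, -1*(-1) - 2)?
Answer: -10920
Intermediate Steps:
p(Z, O) = Z - O + 6*O*Z (p(Z, O) = 6*O*Z + (Z - O) = Z - O + 6*O*Z)
(-28*15)*p(-5, -1*(-1) - 2) = (-28*15)*(-5 - (-1*(-1) - 2) + 6*(-1*(-1) - 2)*(-5)) = -420*(-5 - (1 - 2) + 6*(1 - 2)*(-5)) = -420*(-5 - 1*(-1) + 6*(-1)*(-5)) = -420*(-5 + 1 + 30) = -420*26 = -10920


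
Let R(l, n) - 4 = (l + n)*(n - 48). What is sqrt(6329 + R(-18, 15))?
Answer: 4*sqrt(402) ≈ 80.200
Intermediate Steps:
R(l, n) = 4 + (-48 + n)*(l + n) (R(l, n) = 4 + (l + n)*(n - 48) = 4 + (l + n)*(-48 + n) = 4 + (-48 + n)*(l + n))
sqrt(6329 + R(-18, 15)) = sqrt(6329 + (4 + 15**2 - 48*(-18) - 48*15 - 18*15)) = sqrt(6329 + (4 + 225 + 864 - 720 - 270)) = sqrt(6329 + 103) = sqrt(6432) = 4*sqrt(402)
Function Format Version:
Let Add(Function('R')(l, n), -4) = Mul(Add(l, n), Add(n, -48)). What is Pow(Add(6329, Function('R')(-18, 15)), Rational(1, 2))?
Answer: Mul(4, Pow(402, Rational(1, 2))) ≈ 80.200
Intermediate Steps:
Function('R')(l, n) = Add(4, Mul(Add(-48, n), Add(l, n))) (Function('R')(l, n) = Add(4, Mul(Add(l, n), Add(n, -48))) = Add(4, Mul(Add(l, n), Add(-48, n))) = Add(4, Mul(Add(-48, n), Add(l, n))))
Pow(Add(6329, Function('R')(-18, 15)), Rational(1, 2)) = Pow(Add(6329, Add(4, Pow(15, 2), Mul(-48, -18), Mul(-48, 15), Mul(-18, 15))), Rational(1, 2)) = Pow(Add(6329, Add(4, 225, 864, -720, -270)), Rational(1, 2)) = Pow(Add(6329, 103), Rational(1, 2)) = Pow(6432, Rational(1, 2)) = Mul(4, Pow(402, Rational(1, 2)))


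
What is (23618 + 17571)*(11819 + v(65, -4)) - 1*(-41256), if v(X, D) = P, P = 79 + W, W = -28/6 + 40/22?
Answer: 16169691508/33 ≈ 4.8999e+8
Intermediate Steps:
W = -94/33 (W = -28*⅙ + 40*(1/22) = -14/3 + 20/11 = -94/33 ≈ -2.8485)
P = 2513/33 (P = 79 - 94/33 = 2513/33 ≈ 76.151)
v(X, D) = 2513/33
(23618 + 17571)*(11819 + v(65, -4)) - 1*(-41256) = (23618 + 17571)*(11819 + 2513/33) - 1*(-41256) = 41189*(392540/33) + 41256 = 16168330060/33 + 41256 = 16169691508/33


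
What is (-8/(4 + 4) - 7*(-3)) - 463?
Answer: -443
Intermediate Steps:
(-8/(4 + 4) - 7*(-3)) - 463 = (-8/8 + 21) - 463 = (-8*⅛ + 21) - 463 = (-1 + 21) - 463 = 20 - 463 = -443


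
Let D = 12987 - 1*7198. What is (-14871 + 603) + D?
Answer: -8479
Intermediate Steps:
D = 5789 (D = 12987 - 7198 = 5789)
(-14871 + 603) + D = (-14871 + 603) + 5789 = -14268 + 5789 = -8479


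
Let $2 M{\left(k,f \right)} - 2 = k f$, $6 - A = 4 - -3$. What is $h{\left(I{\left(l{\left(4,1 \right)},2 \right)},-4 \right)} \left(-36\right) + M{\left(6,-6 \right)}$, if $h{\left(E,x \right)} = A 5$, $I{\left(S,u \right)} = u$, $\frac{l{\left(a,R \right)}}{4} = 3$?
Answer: $163$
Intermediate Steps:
$l{\left(a,R \right)} = 12$ ($l{\left(a,R \right)} = 4 \cdot 3 = 12$)
$A = -1$ ($A = 6 - \left(4 - -3\right) = 6 - \left(4 + 3\right) = 6 - 7 = -1$)
$h{\left(E,x \right)} = -5$ ($h{\left(E,x \right)} = \left(-1\right) 5 = -5$)
$M{\left(k,f \right)} = 1 + \frac{f k}{2}$ ($M{\left(k,f \right)} = 1 + \frac{k f}{2} = 1 + \frac{f k}{2}$)
$h{\left(I{\left(l{\left(4,1 \right)},2 \right)},-4 \right)} \left(-36\right) + M{\left(6,-6 \right)} = \left(-5\right) \left(-36\right) + \left(1 + \frac{1}{2} \left(-6\right) 6\right) = 180 + \left(1 - 18\right) = 180 - 17 = 163$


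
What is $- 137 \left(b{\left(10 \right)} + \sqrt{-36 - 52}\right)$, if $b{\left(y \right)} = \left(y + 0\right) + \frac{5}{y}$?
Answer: $- \frac{2877}{2} - 274 i \sqrt{22} \approx -1438.5 - 1285.2 i$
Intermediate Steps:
$b{\left(y \right)} = y + \frac{5}{y}$
$- 137 \left(b{\left(10 \right)} + \sqrt{-36 - 52}\right) = - 137 \left(\left(10 + \frac{5}{10}\right) + \sqrt{-36 - 52}\right) = - 137 \left(\left(10 + 5 \cdot \frac{1}{10}\right) + \sqrt{-88}\right) = - 137 \left(\left(10 + \frac{1}{2}\right) + 2 i \sqrt{22}\right) = - 137 \left(\frac{21}{2} + 2 i \sqrt{22}\right) = - \frac{2877}{2} - 274 i \sqrt{22}$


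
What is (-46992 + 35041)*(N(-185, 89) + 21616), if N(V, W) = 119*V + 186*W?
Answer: -193068405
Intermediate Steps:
(-46992 + 35041)*(N(-185, 89) + 21616) = (-46992 + 35041)*((119*(-185) + 186*89) + 21616) = -11951*((-22015 + 16554) + 21616) = -11951*(-5461 + 21616) = -11951*16155 = -193068405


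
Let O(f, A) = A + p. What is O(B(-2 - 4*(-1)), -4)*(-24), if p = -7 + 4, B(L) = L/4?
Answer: 168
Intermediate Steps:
B(L) = L/4 (B(L) = L*(1/4) = L/4)
p = -3
O(f, A) = -3 + A (O(f, A) = A - 3 = -3 + A)
O(B(-2 - 4*(-1)), -4)*(-24) = (-3 - 4)*(-24) = -7*(-24) = 168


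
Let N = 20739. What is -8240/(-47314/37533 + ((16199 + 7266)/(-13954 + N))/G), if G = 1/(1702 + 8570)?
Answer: -41968199544/180927020927 ≈ -0.23196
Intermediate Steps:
G = 1/10272 ≈ 9.7352e-5
-8240/(-47314/37533 + ((16199 + 7266)/(-13954 + N))/G) = -8240/(-47314/37533 + ((16199 + 7266)/(-13954 + 20739))/(1/10272)) = -8240/(-47314*1/37533 + (23465/6785)*10272) = -8240/(-47314/37533 + (23465*(1/6785))*10272) = -8240/(-47314/37533 + (4693/1357)*10272) = -8240/(-47314/37533 + 48206496/1357) = -8240/1809270209270/50932281 = -8240*50932281/1809270209270 = -41968199544/180927020927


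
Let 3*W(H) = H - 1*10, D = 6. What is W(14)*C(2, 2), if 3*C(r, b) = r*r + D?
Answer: 40/9 ≈ 4.4444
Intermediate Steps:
W(H) = -10/3 + H/3 (W(H) = (H - 1*10)/3 = (H - 10)/3 = (-10 + H)/3 = -10/3 + H/3)
C(r, b) = 2 + r²/3 (C(r, b) = (r*r + 6)/3 = (r² + 6)/3 = (6 + r²)/3 = 2 + r²/3)
W(14)*C(2, 2) = (-10/3 + (⅓)*14)*(2 + (⅓)*2²) = (-10/3 + 14/3)*(2 + (⅓)*4) = 4*(2 + 4/3)/3 = (4/3)*(10/3) = 40/9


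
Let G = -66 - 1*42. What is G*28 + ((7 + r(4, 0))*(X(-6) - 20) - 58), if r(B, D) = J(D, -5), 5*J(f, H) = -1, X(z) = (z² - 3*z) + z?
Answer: -14458/5 ≈ -2891.6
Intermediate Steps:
X(z) = z² - 2*z
J(f, H) = -⅕ (J(f, H) = (⅕)*(-1) = -⅕)
r(B, D) = -⅕
G = -108 (G = -66 - 42 = -108)
G*28 + ((7 + r(4, 0))*(X(-6) - 20) - 58) = -108*28 + ((7 - ⅕)*(-6*(-2 - 6) - 20) - 58) = -3024 + (34*(-6*(-8) - 20)/5 - 58) = -3024 + (34*(48 - 20)/5 - 58) = -3024 + ((34/5)*28 - 58) = -3024 + (952/5 - 58) = -3024 + 662/5 = -14458/5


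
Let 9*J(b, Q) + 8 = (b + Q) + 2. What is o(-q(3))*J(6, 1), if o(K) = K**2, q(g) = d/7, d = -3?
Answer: 1/49 ≈ 0.020408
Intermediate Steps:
J(b, Q) = -2/3 + Q/9 + b/9 (J(b, Q) = -8/9 + ((b + Q) + 2)/9 = -8/9 + ((Q + b) + 2)/9 = -8/9 + (2 + Q + b)/9 = -8/9 + (2/9 + Q/9 + b/9) = -2/3 + Q/9 + b/9)
q(g) = -3/7
o(-q(3))*J(6, 1) = (-1*(-3/7))**2*(-2/3 + (1/9)*1 + (1/9)*6) = (3/7)**2*(-2/3 + 1/9 + 2/3) = (9/49)*(1/9) = 1/49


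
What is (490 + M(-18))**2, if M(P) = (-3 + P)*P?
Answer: 753424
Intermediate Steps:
M(P) = P*(-3 + P)
(490 + M(-18))**2 = (490 - 18*(-3 - 18))**2 = (490 - 18*(-21))**2 = (490 + 378)**2 = 868**2 = 753424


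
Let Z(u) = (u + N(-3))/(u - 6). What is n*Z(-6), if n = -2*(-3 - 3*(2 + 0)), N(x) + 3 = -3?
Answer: 18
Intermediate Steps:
N(x) = -6 (N(x) = -3 - 3 = -6)
n = 18 (n = -2*(-3 - 3*2) = -2*(-3 - 6) = -2*(-9) = 18)
Z(u) = 1 (Z(u) = (u - 6)/(u - 6) = (-6 + u)/(-6 + u) = 1)
n*Z(-6) = 18*1 = 18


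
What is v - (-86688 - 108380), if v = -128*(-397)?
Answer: 245884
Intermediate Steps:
v = 50816
v - (-86688 - 108380) = 50816 - (-86688 - 108380) = 50816 - 1*(-195068) = 50816 + 195068 = 245884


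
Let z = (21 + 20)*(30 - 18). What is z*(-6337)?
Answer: -3117804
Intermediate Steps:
z = 492 (z = 41*12 = 492)
z*(-6337) = 492*(-6337) = -3117804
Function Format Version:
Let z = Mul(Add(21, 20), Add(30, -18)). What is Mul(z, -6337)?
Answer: -3117804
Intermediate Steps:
z = 492 (z = Mul(41, 12) = 492)
Mul(z, -6337) = Mul(492, -6337) = -3117804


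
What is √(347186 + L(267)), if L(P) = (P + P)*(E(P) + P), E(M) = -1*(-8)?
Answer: 2*√123509 ≈ 702.88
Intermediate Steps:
E(M) = 8
L(P) = 2*P*(8 + P) (L(P) = (P + P)*(8 + P) = (2*P)*(8 + P) = 2*P*(8 + P))
√(347186 + L(267)) = √(347186 + 2*267*(8 + 267)) = √(347186 + 2*267*275) = √(347186 + 146850) = √494036 = 2*√123509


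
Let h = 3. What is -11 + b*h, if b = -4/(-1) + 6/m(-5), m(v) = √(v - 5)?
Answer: 1 - 9*I*√10/5 ≈ 1.0 - 5.6921*I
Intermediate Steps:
m(v) = √(-5 + v)
b = 4 - 3*I*√10/5 (b = -4/(-1) + 6/(√(-5 - 5)) = -4*(-1) + 6/(√(-10)) = 4 + 6/((I*√10)) = 4 + 6*(-I*√10/10) = 4 - 3*I*√10/5 ≈ 4.0 - 1.8974*I)
-11 + b*h = -11 + (4 - 3*I*√10/5)*3 = -11 + (12 - 9*I*√10/5) = 1 - 9*I*√10/5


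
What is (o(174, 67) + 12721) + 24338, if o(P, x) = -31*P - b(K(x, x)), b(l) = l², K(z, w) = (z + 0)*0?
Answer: 31665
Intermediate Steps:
K(z, w) = 0 (K(z, w) = z*0 = 0)
o(P, x) = -31*P (o(P, x) = -31*P - 1*0² = -31*P - 1*0 = -31*P + 0 = -31*P)
(o(174, 67) + 12721) + 24338 = (-31*174 + 12721) + 24338 = (-5394 + 12721) + 24338 = 7327 + 24338 = 31665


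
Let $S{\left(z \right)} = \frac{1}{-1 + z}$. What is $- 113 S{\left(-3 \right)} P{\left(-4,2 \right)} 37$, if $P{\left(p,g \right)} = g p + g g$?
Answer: $-4181$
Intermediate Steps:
$P{\left(p,g \right)} = g^{2} + g p$ ($P{\left(p,g \right)} = g p + g^{2} = g^{2} + g p$)
$- 113 S{\left(-3 \right)} P{\left(-4,2 \right)} 37 = - 113 \frac{2 \left(2 - 4\right)}{-1 - 3} \cdot 37 = - 113 \frac{2 \left(-2\right)}{-4} \cdot 37 = - 113 \left(\left(- \frac{1}{4}\right) \left(-4\right)\right) 37 = \left(-113\right) 1 \cdot 37 = \left(-113\right) 37 = -4181$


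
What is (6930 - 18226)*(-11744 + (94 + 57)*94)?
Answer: -27675200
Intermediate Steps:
(6930 - 18226)*(-11744 + (94 + 57)*94) = -11296*(-11744 + 151*94) = -11296*(-11744 + 14194) = -11296*2450 = -27675200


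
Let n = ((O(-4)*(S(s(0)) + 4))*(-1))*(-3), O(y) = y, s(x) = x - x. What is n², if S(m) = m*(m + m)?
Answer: 2304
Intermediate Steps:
s(x) = 0
S(m) = 2*m² (S(m) = m*(2*m) = 2*m²)
n = -48 (n = (-4*(2*0² + 4)*(-1))*(-3) = (-4*(2*0 + 4)*(-1))*(-3) = (-4*(0 + 4)*(-1))*(-3) = (-4*4*(-1))*(-3) = -16*(-1)*(-3) = 16*(-3) = -48)
n² = (-48)² = 2304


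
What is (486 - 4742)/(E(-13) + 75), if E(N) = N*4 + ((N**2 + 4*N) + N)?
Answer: -4256/127 ≈ -33.512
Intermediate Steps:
E(N) = N**2 + 9*N (E(N) = 4*N + (N**2 + 5*N) = N**2 + 9*N)
(486 - 4742)/(E(-13) + 75) = (486 - 4742)/(-13*(9 - 13) + 75) = -4256/(-13*(-4) + 75) = -4256/(52 + 75) = -4256/127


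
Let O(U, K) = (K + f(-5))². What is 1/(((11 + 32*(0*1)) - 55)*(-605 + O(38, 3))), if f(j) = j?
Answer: 1/26444 ≈ 3.7816e-5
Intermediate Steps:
O(U, K) = (-5 + K)² (O(U, K) = (K - 5)² = (-5 + K)²)
1/(((11 + 32*(0*1)) - 55)*(-605 + O(38, 3))) = 1/(((11 + 32*(0*1)) - 55)*(-605 + (-5 + 3)²)) = 1/(((11 + 32*0) - 55)*(-605 + (-2)²)) = 1/(((11 + 0) - 55)*(-605 + 4)) = 1/((11 - 55)*(-601)) = 1/(-44*(-601)) = 1/26444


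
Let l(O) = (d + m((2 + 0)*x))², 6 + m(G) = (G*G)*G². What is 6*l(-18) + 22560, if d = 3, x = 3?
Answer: 10053654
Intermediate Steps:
m(G) = -6 + G⁴ (m(G) = -6 + (G*G)*G² = -6 + G²*G² = -6 + G⁴)
l(O) = 1671849 (l(O) = (3 + (-6 + ((2 + 0)*3)⁴))² = (3 + (-6 + (2*3)⁴))² = (3 + (-6 + 6⁴))² = (3 + (-6 + 1296))² = (3 + 1290)² = 1293² = 1671849)
6*l(-18) + 22560 = 6*1671849 + 22560 = 10031094 + 22560 = 10053654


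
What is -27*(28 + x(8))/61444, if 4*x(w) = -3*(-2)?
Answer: -1593/122888 ≈ -0.012963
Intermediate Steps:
x(w) = 3/2 (x(w) = (-3*(-2))/4 = (1/4)*6 = 3/2)
-27*(28 + x(8))/61444 = -27*(28 + 3/2)/61444 = -27*59/2*(1/61444) = -1593/2*1/61444 = -1593/122888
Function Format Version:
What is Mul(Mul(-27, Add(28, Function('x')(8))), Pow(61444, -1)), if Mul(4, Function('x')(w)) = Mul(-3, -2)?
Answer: Rational(-1593, 122888) ≈ -0.012963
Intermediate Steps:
Function('x')(w) = Rational(3, 2) (Function('x')(w) = Mul(Rational(1, 4), Mul(-3, -2)) = Mul(Rational(1, 4), 6) = Rational(3, 2))
Mul(Mul(-27, Add(28, Function('x')(8))), Pow(61444, -1)) = Mul(Mul(-27, Add(28, Rational(3, 2))), Pow(61444, -1)) = Mul(Mul(-27, Rational(59, 2)), Rational(1, 61444)) = Mul(Rational(-1593, 2), Rational(1, 61444)) = Rational(-1593, 122888)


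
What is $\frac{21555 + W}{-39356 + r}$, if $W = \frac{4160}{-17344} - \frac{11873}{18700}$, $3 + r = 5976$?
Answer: $- \frac{109229840417}{169175029100} \approx -0.64566$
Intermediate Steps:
$r = 5973$ ($r = -3 + 5976 = 5973$)
$W = - \frac{4433083}{5067700}$ ($W = 4160 \left(- \frac{1}{17344}\right) - \frac{11873}{18700} = - \frac{65}{271} - \frac{11873}{18700} = - \frac{4433083}{5067700} \approx -0.87477$)
$\frac{21555 + W}{-39356 + r} = \frac{21555 - \frac{4433083}{5067700}}{-39356 + 5973} = \frac{109229840417}{5067700 \left(-33383\right)} = \frac{109229840417}{5067700} \left(- \frac{1}{33383}\right) = - \frac{109229840417}{169175029100}$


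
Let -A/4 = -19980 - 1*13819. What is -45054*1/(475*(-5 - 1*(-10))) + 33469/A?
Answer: -6011631709/321090500 ≈ -18.723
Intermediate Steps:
A = 135196 (A = -4*(-19980 - 1*13819) = -4*(-19980 - 13819) = -4*(-33799) = 135196)
-45054*1/(475*(-5 - 1*(-10))) + 33469/A = -45054*1/(475*(-5 - 1*(-10))) + 33469/135196 = -45054*1/(475*(-5 + 10)) + 33469*(1/135196) = -45054/(475*5) + 33469/135196 = -45054/2375 + 33469/135196 = -6011631709/321090500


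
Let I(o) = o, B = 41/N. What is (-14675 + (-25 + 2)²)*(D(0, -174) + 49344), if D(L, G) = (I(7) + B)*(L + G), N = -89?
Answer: -60691262808/89 ≈ -6.8192e+8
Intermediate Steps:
B = -41/89 (B = 41/(-89) = 41*(-1/89) = -41/89 ≈ -0.46067)
D(L, G) = 582*G/89 + 582*L/89 (D(L, G) = (7 - 41/89)*(L + G) = 582*(G + L)/89 = 582*G/89 + 582*L/89)
(-14675 + (-25 + 2)²)*(D(0, -174) + 49344) = (-14675 + (-25 + 2)²)*(((582/89)*(-174) + (582/89)*0) + 49344) = (-14675 + (-23)²)*((-101268/89 + 0) + 49344) = (-14675 + 529)*(-101268/89 + 49344) = -14146*4290348/89 = -60691262808/89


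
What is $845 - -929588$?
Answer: $930433$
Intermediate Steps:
$845 - -929588 = 845 + 929588 = 930433$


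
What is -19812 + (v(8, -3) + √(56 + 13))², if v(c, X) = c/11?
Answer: -2388839/121 + 16*√69/11 ≈ -19730.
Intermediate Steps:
v(c, X) = c/11 (v(c, X) = c*(1/11) = c/11)
-19812 + (v(8, -3) + √(56 + 13))² = -19812 + ((1/11)*8 + √(56 + 13))² = -19812 + (8/11 + √69)²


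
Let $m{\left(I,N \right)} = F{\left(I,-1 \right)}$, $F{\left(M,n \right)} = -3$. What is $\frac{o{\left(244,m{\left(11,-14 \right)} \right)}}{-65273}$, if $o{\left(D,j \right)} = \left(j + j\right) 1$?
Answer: $\frac{6}{65273} \approx 9.1922 \cdot 10^{-5}$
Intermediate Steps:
$m{\left(I,N \right)} = -3$
$o{\left(D,j \right)} = 2 j$ ($o{\left(D,j \right)} = 2 j 1 = 2 j$)
$\frac{o{\left(244,m{\left(11,-14 \right)} \right)}}{-65273} = \frac{2 \left(-3\right)}{-65273} = \left(-6\right) \left(- \frac{1}{65273}\right) = \frac{6}{65273}$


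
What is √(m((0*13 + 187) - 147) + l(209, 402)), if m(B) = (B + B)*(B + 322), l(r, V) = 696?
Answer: 2*√7414 ≈ 172.21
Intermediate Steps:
m(B) = 2*B*(322 + B) (m(B) = (2*B)*(322 + B) = 2*B*(322 + B))
√(m((0*13 + 187) - 147) + l(209, 402)) = √(2*((0*13 + 187) - 147)*(322 + ((0*13 + 187) - 147)) + 696) = √(2*((0 + 187) - 147)*(322 + ((0 + 187) - 147)) + 696) = √(2*(187 - 147)*(322 + (187 - 147)) + 696) = √(2*40*(322 + 40) + 696) = √(2*40*362 + 696) = √(28960 + 696) = √29656 = 2*√7414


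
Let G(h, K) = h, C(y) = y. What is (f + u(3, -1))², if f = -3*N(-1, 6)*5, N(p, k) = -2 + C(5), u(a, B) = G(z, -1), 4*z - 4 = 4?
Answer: 1849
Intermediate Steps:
z = 2 (z = 1 + (¼)*4 = 1 + 1 = 2)
u(a, B) = 2
N(p, k) = 3 (N(p, k) = -2 + 5 = 3)
f = -45 (f = -3*3*5 = -9*5 = -45)
(f + u(3, -1))² = (-45 + 2)² = (-43)² = 1849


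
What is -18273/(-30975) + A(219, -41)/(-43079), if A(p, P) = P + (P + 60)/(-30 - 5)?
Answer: 262823119/444790675 ≈ 0.59089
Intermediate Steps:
A(p, P) = -12/7 + 34*P/35 (A(p, P) = P + (60 + P)/(-35) = P + (60 + P)*(-1/35) = P + (-12/7 - P/35) = -12/7 + 34*P/35)
-18273/(-30975) + A(219, -41)/(-43079) = -18273/(-30975) + (-12/7 + (34/35)*(-41))/(-43079) = -18273*(-1/30975) + (-12/7 - 1394/35)*(-1/43079) = 6091/10325 - 1454/35*(-1/43079) = 6091/10325 + 1454/1507765 = 262823119/444790675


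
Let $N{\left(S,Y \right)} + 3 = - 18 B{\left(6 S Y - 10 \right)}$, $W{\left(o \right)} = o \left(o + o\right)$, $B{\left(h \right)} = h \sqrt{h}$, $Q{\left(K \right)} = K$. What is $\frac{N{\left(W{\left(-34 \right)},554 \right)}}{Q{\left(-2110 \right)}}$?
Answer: $\frac{3}{2110} + \frac{69165702 \sqrt{7685078}}{1055} \approx 1.8174 \cdot 10^{8}$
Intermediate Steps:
$B{\left(h \right)} = h^{\frac{3}{2}}$
$W{\left(o \right)} = 2 o^{2}$ ($W{\left(o \right)} = o 2 o = 2 o^{2}$)
$N{\left(S,Y \right)} = -3 - 18 \left(-10 + 6 S Y\right)^{\frac{3}{2}}$ ($N{\left(S,Y \right)} = -3 - 18 \left(6 S Y - 10\right)^{\frac{3}{2}} = -3 - 18 \left(-10 + 6 S Y\right)^{\frac{3}{2}}$)
$\frac{N{\left(W{\left(-34 \right)},554 \right)}}{Q{\left(-2110 \right)}} = \frac{-3 - 36 \sqrt{2} \left(-5 + 3 \cdot 2 \left(-34\right)^{2} \cdot 554\right)^{\frac{3}{2}}}{-2110} = \left(-3 - 36 \sqrt{2} \left(-5 + 3 \cdot 2 \cdot 1156 \cdot 554\right)^{\frac{3}{2}}\right) \left(- \frac{1}{2110}\right) = \left(-3 - 36 \sqrt{2} \left(-5 + 3 \cdot 2312 \cdot 554\right)^{\frac{3}{2}}\right) \left(- \frac{1}{2110}\right) = \left(-3 - 36 \sqrt{2} \left(-5 + 3842544\right)^{\frac{3}{2}}\right) \left(- \frac{1}{2110}\right) = \left(-3 - 36 \sqrt{2} \cdot 3842539^{\frac{3}{2}}\right) \left(- \frac{1}{2110}\right) = \left(-3 - 36 \sqrt{2} \cdot 3842539 \sqrt{3842539}\right) \left(- \frac{1}{2110}\right) = \left(-3 - 138331404 \sqrt{7685078}\right) \left(- \frac{1}{2110}\right) = \frac{3}{2110} + \frac{69165702 \sqrt{7685078}}{1055}$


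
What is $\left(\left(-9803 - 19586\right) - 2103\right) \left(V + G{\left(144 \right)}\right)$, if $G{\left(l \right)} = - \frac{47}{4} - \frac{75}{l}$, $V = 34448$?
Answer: $- \frac{13013399795}{12} \approx -1.0845 \cdot 10^{9}$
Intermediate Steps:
$G{\left(l \right)} = - \frac{47}{4} - \frac{75}{l}$ ($G{\left(l \right)} = \left(-47\right) \frac{1}{4} - \frac{75}{l} = - \frac{47}{4} - \frac{75}{l}$)
$\left(\left(-9803 - 19586\right) - 2103\right) \left(V + G{\left(144 \right)}\right) = \left(\left(-9803 - 19586\right) - 2103\right) \left(34448 - \left(\frac{47}{4} + \frac{75}{144}\right)\right) = \left(\left(-9803 - 19586\right) - 2103\right) \left(34448 - \frac{589}{48}\right) = \left(-29389 - 2103\right) \left(34448 - \frac{589}{48}\right) = - 31492 \left(34448 - \frac{589}{48}\right) = \left(-31492\right) \frac{1652915}{48} = - \frac{13013399795}{12}$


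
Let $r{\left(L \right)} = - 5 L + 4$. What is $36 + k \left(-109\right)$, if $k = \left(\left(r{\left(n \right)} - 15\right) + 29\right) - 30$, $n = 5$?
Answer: $4069$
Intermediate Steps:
$r{\left(L \right)} = 4 - 5 L$
$k = -37$ ($k = \left(\left(\left(4 - 25\right) - 15\right) + 29\right) - 30 = \left(\left(-21 - 15\right) + 29\right) - 30 = \left(-36 + 29\right) - 30 = -7 - 30 = -37$)
$36 + k \left(-109\right) = 36 - -4033 = 36 + 4033 = 4069$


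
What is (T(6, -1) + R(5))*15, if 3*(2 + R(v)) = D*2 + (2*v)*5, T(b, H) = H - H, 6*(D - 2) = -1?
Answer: 715/3 ≈ 238.33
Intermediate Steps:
D = 11/6 (D = 2 + (⅙)*(-1) = 2 - ⅙ = 11/6 ≈ 1.8333)
T(b, H) = 0
R(v) = -7/9 + 10*v/3 (R(v) = -2 + ((11/6)*2 + (2*v)*5)/3 = -2 + (11/3 + 10*v)/3 = -2 + (11/9 + 10*v/3) = -7/9 + 10*v/3)
(T(6, -1) + R(5))*15 = (0 + (-7/9 + (10/3)*5))*15 = (0 + (-7/9 + 50/3))*15 = (0 + 143/9)*15 = (143/9)*15 = 715/3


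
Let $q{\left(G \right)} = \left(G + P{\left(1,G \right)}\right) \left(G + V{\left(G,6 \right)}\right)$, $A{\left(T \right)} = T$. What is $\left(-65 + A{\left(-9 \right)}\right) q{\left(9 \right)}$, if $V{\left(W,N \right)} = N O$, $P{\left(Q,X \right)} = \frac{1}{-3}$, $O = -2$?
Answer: $1924$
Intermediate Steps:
$P{\left(Q,X \right)} = - \frac{1}{3}$
$V{\left(W,N \right)} = - 2 N$ ($V{\left(W,N \right)} = N \left(-2\right) = - 2 N$)
$q{\left(G \right)} = \left(-12 + G\right) \left(- \frac{1}{3} + G\right)$ ($q{\left(G \right)} = \left(G - \frac{1}{3}\right) \left(G - 12\right) = \left(- \frac{1}{3} + G\right) \left(G - 12\right) = \left(- \frac{1}{3} + G\right) \left(-12 + G\right) = \left(-12 + G\right) \left(- \frac{1}{3} + G\right)$)
$\left(-65 + A{\left(-9 \right)}\right) q{\left(9 \right)} = \left(-65 - 9\right) \left(4 + 9^{2} - 111\right) = - 74 \left(4 + 81 - 111\right) = \left(-74\right) \left(-26\right) = 1924$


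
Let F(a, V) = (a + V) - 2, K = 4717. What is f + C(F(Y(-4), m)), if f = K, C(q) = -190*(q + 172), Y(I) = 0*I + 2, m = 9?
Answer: -29673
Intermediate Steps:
Y(I) = 2 (Y(I) = 0 + 2 = 2)
F(a, V) = -2 + V + a (F(a, V) = (V + a) - 2 = -2 + V + a)
C(q) = -32680 - 190*q (C(q) = -190*(172 + q) = -32680 - 190*q)
f = 4717
f + C(F(Y(-4), m)) = 4717 + (-32680 - 190*(-2 + 9 + 2)) = 4717 + (-32680 - 190*9) = 4717 + (-32680 - 1710) = 4717 - 34390 = -29673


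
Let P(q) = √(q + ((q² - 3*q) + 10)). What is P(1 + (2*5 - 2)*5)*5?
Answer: 5*√1609 ≈ 200.56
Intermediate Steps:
P(q) = √(10 + q² - 2*q) (P(q) = √(q + (10 + q² - 3*q)) = √(10 + q² - 2*q))
P(1 + (2*5 - 2)*5)*5 = √(10 + (1 + (2*5 - 2)*5)² - 2*(1 + (2*5 - 2)*5))*5 = √(10 + (1 + (10 - 2)*5)² - 2*(1 + (10 - 2)*5))*5 = √(10 + (1 + 8*5)² - 2*(1 + 8*5))*5 = √(10 + (1 + 40)² - 2*(1 + 40))*5 = √(10 + 41² - 2*41)*5 = √(10 + 1681 - 82)*5 = √1609*5 = 5*√1609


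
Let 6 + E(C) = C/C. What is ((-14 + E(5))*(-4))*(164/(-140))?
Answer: -3116/35 ≈ -89.029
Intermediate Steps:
E(C) = -5 (E(C) = -6 + C/C = -6 + 1 = -5)
((-14 + E(5))*(-4))*(164/(-140)) = ((-14 - 5)*(-4))*(164/(-140)) = (-19*(-4))*(164*(-1/140)) = 76*(-41/35) = -3116/35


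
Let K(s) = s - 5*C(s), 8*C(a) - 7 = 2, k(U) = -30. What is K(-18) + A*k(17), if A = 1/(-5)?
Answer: -141/8 ≈ -17.625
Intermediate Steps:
A = -1/5 ≈ -0.20000
C(a) = 9/8 (C(a) = 7/8 + (1/8)*2 = 7/8 + 1/4 = 9/8)
K(s) = -45/8 + s (K(s) = s - 5*9/8 = s - 45/8 = -45/8 + s)
K(-18) + A*k(17) = (-45/8 - 18) - 1/5*(-30) = -189/8 + 6 = -141/8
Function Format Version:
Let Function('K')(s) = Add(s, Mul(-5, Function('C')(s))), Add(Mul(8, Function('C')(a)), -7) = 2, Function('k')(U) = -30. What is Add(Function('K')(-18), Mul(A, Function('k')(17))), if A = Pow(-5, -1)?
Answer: Rational(-141, 8) ≈ -17.625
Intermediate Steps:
A = Rational(-1, 5) ≈ -0.20000
Function('C')(a) = Rational(9, 8) (Function('C')(a) = Add(Rational(7, 8), Mul(Rational(1, 8), 2)) = Add(Rational(7, 8), Rational(1, 4)) = Rational(9, 8))
Function('K')(s) = Add(Rational(-45, 8), s) (Function('K')(s) = Add(s, Mul(-5, Rational(9, 8))) = Add(s, Rational(-45, 8)) = Add(Rational(-45, 8), s))
Add(Function('K')(-18), Mul(A, Function('k')(17))) = Add(Add(Rational(-45, 8), -18), Mul(Rational(-1, 5), -30)) = Add(Rational(-189, 8), 6) = Rational(-141, 8)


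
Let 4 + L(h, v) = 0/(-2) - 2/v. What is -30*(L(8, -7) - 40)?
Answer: 9180/7 ≈ 1311.4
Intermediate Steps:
L(h, v) = -4 - 2/v (L(h, v) = -4 + (0/(-2) - 2/v) = -4 + (0*(-½) - 2/v) = -4 + (0 - 2/v) = -4 - 2/v)
-30*(L(8, -7) - 40) = -30*((-4 - 2/(-7)) - 40) = -30*((-4 - 2*(-⅐)) - 40) = -30*((-4 + 2/7) - 40) = -30*(-26/7 - 40) = -30*(-306/7) = 9180/7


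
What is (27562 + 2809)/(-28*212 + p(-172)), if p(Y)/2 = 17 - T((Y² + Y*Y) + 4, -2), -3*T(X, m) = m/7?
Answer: -637791/123946 ≈ -5.1457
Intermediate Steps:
T(X, m) = -m/21 (T(X, m) = -m/(3*7) = -m/21)
p(Y) = 710/21 (p(Y) = 2*(17 - (-1)*(-2)/21) = 2*(17 - 1*2/21) = 2*(17 - 2/21) = 2*(355/21) = 710/21)
(27562 + 2809)/(-28*212 + p(-172)) = (27562 + 2809)/(-28*212 + 710/21) = 30371/(-5936 + 710/21) = 30371/(-123946/21) = 30371*(-21/123946) = -637791/123946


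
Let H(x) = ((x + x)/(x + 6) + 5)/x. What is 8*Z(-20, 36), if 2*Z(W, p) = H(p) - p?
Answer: -9025/63 ≈ -143.25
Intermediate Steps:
H(x) = (5 + 2*x/(6 + x))/x (H(x) = ((2*x)/(6 + x) + 5)/x = (2*x/(6 + x) + 5)/x = (5 + 2*x/(6 + x))/x)
Z(W, p) = -p/2 + (30 + 7*p)/(2*p*(6 + p)) (Z(W, p) = ((30 + 7*p)/(p*(6 + p)) - p)/2 = (-p + (30 + 7*p)/(p*(6 + p)))/2 = -p/2 + (30 + 7*p)/(2*p*(6 + p)))
8*Z(-20, 36) = 8*((½)*(30 + 7*36 - 1*36²*(6 + 36))/(36*(6 + 36))) = 8*((½)*(1/36)*(30 + 252 - 1*1296*42)/42) = 8*((½)*(1/36)*(1/42)*(30 + 252 - 54432)) = 8*((½)*(1/36)*(1/42)*(-54150)) = 8*(-9025/504) = -9025/63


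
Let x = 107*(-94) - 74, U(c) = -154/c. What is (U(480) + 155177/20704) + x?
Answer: -3144365903/310560 ≈ -10125.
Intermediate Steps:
x = -10132 (x = -10058 - 74 = -10132)
(U(480) + 155177/20704) + x = (-154/480 + 155177/20704) - 10132 = (-154*1/480 + 155177*(1/20704)) - 10132 = (-77/240 + 155177/20704) - 10132 = 2228017/310560 - 10132 = -3144365903/310560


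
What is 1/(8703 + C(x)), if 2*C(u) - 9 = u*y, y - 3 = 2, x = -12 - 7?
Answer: 1/8660 ≈ 0.00011547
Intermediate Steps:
x = -19
y = 5 (y = 3 + 2 = 5)
C(u) = 9/2 + 5*u/2 (C(u) = 9/2 + (u*5)/2 = 9/2 + (5*u)/2 = 9/2 + 5*u/2)
1/(8703 + C(x)) = 1/(8703 + (9/2 + (5/2)*(-19))) = 1/(8703 + (9/2 - 95/2)) = 1/(8703 - 43) = 1/8660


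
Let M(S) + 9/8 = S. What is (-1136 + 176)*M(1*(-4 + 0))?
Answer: 4920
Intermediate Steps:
M(S) = -9/8 + S
(-1136 + 176)*M(1*(-4 + 0)) = (-1136 + 176)*(-9/8 + 1*(-4 + 0)) = -960*(-9/8 + 1*(-4)) = -960*(-9/8 - 4) = -960*(-41/8) = 4920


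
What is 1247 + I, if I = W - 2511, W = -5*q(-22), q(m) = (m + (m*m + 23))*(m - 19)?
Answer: 98161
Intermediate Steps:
q(m) = (-19 + m)*(23 + m + m²) (q(m) = (m + (m² + 23))*(-19 + m) = (m + (23 + m²))*(-19 + m) = (23 + m + m²)*(-19 + m) = (-19 + m)*(23 + m + m²))
W = 99425 (W = -5*(-437 + (-22)³ - 18*(-22)² + 4*(-22)) = -5*(-437 - 10648 - 18*484 - 88) = -5*(-437 - 10648 - 8712 - 88) = -5*(-19885) = 99425)
I = 96914 (I = 99425 - 2511 = 96914)
1247 + I = 1247 + 96914 = 98161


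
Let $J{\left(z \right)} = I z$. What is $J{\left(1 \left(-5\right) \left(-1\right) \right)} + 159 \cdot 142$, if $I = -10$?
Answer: $22528$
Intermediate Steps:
$J{\left(z \right)} = - 10 z$
$J{\left(1 \left(-5\right) \left(-1\right) \right)} + 159 \cdot 142 = - 10 \cdot 1 \left(-5\right) \left(-1\right) + 159 \cdot 142 = - 10 \left(\left(-5\right) \left(-1\right)\right) + 22578 = \left(-10\right) 5 + 22578 = -50 + 22578 = 22528$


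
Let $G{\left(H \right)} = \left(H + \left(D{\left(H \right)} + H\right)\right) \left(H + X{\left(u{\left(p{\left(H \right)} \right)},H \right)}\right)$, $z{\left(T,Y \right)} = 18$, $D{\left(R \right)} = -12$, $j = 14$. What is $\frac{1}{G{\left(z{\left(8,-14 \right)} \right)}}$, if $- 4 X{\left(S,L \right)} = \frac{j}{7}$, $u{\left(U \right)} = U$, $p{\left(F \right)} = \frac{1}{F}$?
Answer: $\frac{1}{420} \approx 0.002381$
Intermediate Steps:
$X{\left(S,L \right)} = - \frac{1}{2}$ ($X{\left(S,L \right)} = - \frac{14 \cdot \frac{1}{7}}{4} = \left(- \frac{1}{4}\right) 2 = - \frac{1}{2}$)
$G{\left(H \right)} = \left(-12 + 2 H\right) \left(- \frac{1}{2} + H\right)$ ($G{\left(H \right)} = \left(H + \left(-12 + H\right)\right) \left(H - \frac{1}{2}\right) = \left(-12 + 2 H\right) \left(- \frac{1}{2} + H\right)$)
$\frac{1}{G{\left(z{\left(8,-14 \right)} \right)}} = \frac{1}{6 - 234 + 2 \cdot 18^{2}} = \frac{1}{6 - 234 + 2 \cdot 324} = \frac{1}{6 - 234 + 648} = \frac{1}{420}$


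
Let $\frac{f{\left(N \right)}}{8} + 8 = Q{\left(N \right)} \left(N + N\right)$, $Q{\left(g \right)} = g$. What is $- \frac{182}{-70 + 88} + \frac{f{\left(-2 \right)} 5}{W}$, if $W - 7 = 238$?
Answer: $- \frac{91}{9} \approx -10.111$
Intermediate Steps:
$W = 245$ ($W = 7 + 238 = 245$)
$f{\left(N \right)} = -64 + 16 N^{2}$ ($f{\left(N \right)} = -64 + 8 N \left(N + N\right) = -64 + 8 N 2 N = -64 + 8 \cdot 2 N^{2} = -64 + 16 N^{2}$)
$- \frac{182}{-70 + 88} + \frac{f{\left(-2 \right)} 5}{W} = - \frac{182}{-70 + 88} + \frac{\left(-64 + 16 \left(-2\right)^{2}\right) 5}{245} = - \frac{182}{18} + \left(-64 + 16 \cdot 4\right) 5 \cdot \frac{1}{245} = \left(-182\right) \frac{1}{18} + \left(-64 + 64\right) 5 \cdot \frac{1}{245} = - \frac{91}{9} + 0 \cdot 5 \cdot \frac{1}{245} = - \frac{91}{9} + 0 \cdot \frac{1}{245} = - \frac{91}{9} + 0 = - \frac{91}{9}$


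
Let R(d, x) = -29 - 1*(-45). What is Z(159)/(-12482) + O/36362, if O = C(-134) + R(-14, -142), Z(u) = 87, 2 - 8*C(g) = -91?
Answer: -11274715/1815481936 ≈ -0.0062103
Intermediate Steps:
C(g) = 93/8 (C(g) = ¼ - ⅛*(-91) = ¼ + 91/8 = 93/8)
R(d, x) = 16 (R(d, x) = -29 + 45 = 16)
O = 221/8 (O = 93/8 + 16 = 221/8 ≈ 27.625)
Z(159)/(-12482) + O/36362 = 87/(-12482) + (221/8)/36362 = 87*(-1/12482) + (221/8)*(1/36362) = -87/12482 + 221/290896 = -11274715/1815481936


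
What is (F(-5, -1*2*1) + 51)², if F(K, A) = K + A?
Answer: 1936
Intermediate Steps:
F(K, A) = A + K
(F(-5, -1*2*1) + 51)² = ((-1*2*1 - 5) + 51)² = ((-2*1 - 5) + 51)² = ((-2 - 5) + 51)² = (-7 + 51)² = 44² = 1936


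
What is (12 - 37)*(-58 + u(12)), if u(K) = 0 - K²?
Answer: 5050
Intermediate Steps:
u(K) = -K²
(12 - 37)*(-58 + u(12)) = (12 - 37)*(-58 - 1*12²) = -25*(-58 - 1*144) = -25*(-58 - 144) = -25*(-202) = 5050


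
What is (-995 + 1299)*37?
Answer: 11248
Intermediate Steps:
(-995 + 1299)*37 = 304*37 = 11248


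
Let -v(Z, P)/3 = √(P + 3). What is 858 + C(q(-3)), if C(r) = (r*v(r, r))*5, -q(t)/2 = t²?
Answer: 858 + 270*I*√15 ≈ 858.0 + 1045.7*I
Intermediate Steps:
v(Z, P) = -3*√(3 + P) (v(Z, P) = -3*√(P + 3) = -3*√(3 + P))
q(t) = -2*t²
C(r) = -15*r*√(3 + r) (C(r) = (r*(-3*√(3 + r)))*5 = -3*r*√(3 + r)*5 = -15*r*√(3 + r))
858 + C(q(-3)) = 858 - 15*(-2*(-3)²)*√(3 - 2*(-3)²) = 858 - 15*(-2*9)*√(3 - 2*9) = 858 - 15*(-18)*√(3 - 18) = 858 - 15*(-18)*√(-15) = 858 - 15*(-18)*I*√15 = 858 + 270*I*√15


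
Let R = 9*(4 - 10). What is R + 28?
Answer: -26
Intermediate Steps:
R = -54 (R = 9*(-6) = -54)
R + 28 = -54 + 28 = -26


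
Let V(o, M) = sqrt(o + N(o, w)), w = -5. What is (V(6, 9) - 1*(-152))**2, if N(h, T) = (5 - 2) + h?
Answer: (152 + sqrt(15))**2 ≈ 24296.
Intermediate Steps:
N(h, T) = 3 + h
V(o, M) = sqrt(3 + 2*o) (V(o, M) = sqrt(o + (3 + o)) = sqrt(3 + 2*o))
(V(6, 9) - 1*(-152))**2 = (sqrt(3 + 2*6) - 1*(-152))**2 = (sqrt(3 + 12) + 152)**2 = (sqrt(15) + 152)**2 = (152 + sqrt(15))**2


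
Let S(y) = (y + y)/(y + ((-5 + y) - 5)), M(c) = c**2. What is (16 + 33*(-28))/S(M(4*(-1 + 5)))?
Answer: -56977/64 ≈ -890.27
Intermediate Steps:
S(y) = 2*y/(-10 + 2*y) (S(y) = (2*y)/(y + (-10 + y)) = (2*y)/(-10 + 2*y) = 2*y/(-10 + 2*y))
(16 + 33*(-28))/S(M(4*(-1 + 5))) = (16 + 33*(-28))/(((4*(-1 + 5))**2/(-5 + (4*(-1 + 5))**2))) = (16 - 924)/(((4*4)**2/(-5 + (4*4)**2))) = -908/(16**2/(-5 + 16**2)) = -908/(256/(-5 + 256)) = -908/(256/251) = -908/(256*(1/251)) = -908/256/251 = -908*251/256 = -56977/64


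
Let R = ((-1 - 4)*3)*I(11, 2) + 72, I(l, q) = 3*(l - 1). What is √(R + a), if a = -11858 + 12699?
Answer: √463 ≈ 21.517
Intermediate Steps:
a = 841
I(l, q) = -3 + 3*l (I(l, q) = 3*(-1 + l) = -3 + 3*l)
R = -378 (R = ((-1 - 4)*3)*(-3 + 3*11) + 72 = (-5*3)*(-3 + 33) + 72 = -15*30 + 72 = -450 + 72 = -378)
√(R + a) = √(-378 + 841) = √463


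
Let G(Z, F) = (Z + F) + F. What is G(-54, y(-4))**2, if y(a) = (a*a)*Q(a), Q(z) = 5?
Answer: 11236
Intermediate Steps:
y(a) = 5*a**2 (y(a) = (a*a)*5 = a**2*5 = 5*a**2)
G(Z, F) = Z + 2*F (G(Z, F) = (F + Z) + F = Z + 2*F)
G(-54, y(-4))**2 = (-54 + 2*(5*(-4)**2))**2 = (-54 + 2*(5*16))**2 = (-54 + 2*80)**2 = (-54 + 160)**2 = 106**2 = 11236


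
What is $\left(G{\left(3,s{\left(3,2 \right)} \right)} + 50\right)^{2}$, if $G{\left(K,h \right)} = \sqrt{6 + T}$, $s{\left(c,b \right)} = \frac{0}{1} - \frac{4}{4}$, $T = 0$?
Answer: $\left(50 + \sqrt{6}\right)^{2} \approx 2750.9$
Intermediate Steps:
$s{\left(c,b \right)} = -1$ ($s{\left(c,b \right)} = 0 \cdot 1 - 1 = 0 - 1 = -1$)
$G{\left(K,h \right)} = \sqrt{6}$ ($G{\left(K,h \right)} = \sqrt{6 + 0} = \sqrt{6}$)
$\left(G{\left(3,s{\left(3,2 \right)} \right)} + 50\right)^{2} = \left(\sqrt{6} + 50\right)^{2} = \left(50 + \sqrt{6}\right)^{2}$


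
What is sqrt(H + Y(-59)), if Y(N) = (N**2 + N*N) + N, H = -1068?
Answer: sqrt(5835) ≈ 76.387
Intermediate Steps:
Y(N) = N + 2*N**2 (Y(N) = (N**2 + N**2) + N = 2*N**2 + N = N + 2*N**2)
sqrt(H + Y(-59)) = sqrt(-1068 - 59*(1 + 2*(-59))) = sqrt(-1068 - 59*(1 - 118)) = sqrt(-1068 - 59*(-117)) = sqrt(-1068 + 6903) = sqrt(5835)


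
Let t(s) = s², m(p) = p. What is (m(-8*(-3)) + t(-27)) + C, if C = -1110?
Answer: -357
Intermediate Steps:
(m(-8*(-3)) + t(-27)) + C = (-8*(-3) + (-27)²) - 1110 = (24 + 729) - 1110 = 753 - 1110 = -357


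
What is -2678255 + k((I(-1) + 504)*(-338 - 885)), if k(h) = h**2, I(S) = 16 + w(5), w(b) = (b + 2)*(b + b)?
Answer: 520660586645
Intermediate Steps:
w(b) = 2*b*(2 + b) (w(b) = (2 + b)*(2*b) = 2*b*(2 + b))
I(S) = 86 (I(S) = 16 + 2*5*(2 + 5) = 16 + 2*5*7 = 16 + 70 = 86)
-2678255 + k((I(-1) + 504)*(-338 - 885)) = -2678255 + ((86 + 504)*(-338 - 885))**2 = -2678255 + (590*(-1223))**2 = -2678255 + (-721570)**2 = -2678255 + 520663264900 = 520660586645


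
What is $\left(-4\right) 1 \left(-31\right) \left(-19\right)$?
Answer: $-2356$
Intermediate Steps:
$\left(-4\right) 1 \left(-31\right) \left(-19\right) = \left(-4\right) \left(-31\right) \left(-19\right) = 124 \left(-19\right) = -2356$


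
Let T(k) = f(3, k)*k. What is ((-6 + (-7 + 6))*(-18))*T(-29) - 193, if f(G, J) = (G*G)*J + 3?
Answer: 942539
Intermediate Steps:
f(G, J) = 3 + J*G**2 (f(G, J) = G**2*J + 3 = J*G**2 + 3 = 3 + J*G**2)
T(k) = k*(3 + 9*k) (T(k) = (3 + k*3**2)*k = (3 + k*9)*k = (3 + 9*k)*k = k*(3 + 9*k))
((-6 + (-7 + 6))*(-18))*T(-29) - 193 = ((-6 + (-7 + 6))*(-18))*(3*(-29)*(1 + 3*(-29))) - 193 = ((-6 - 1)*(-18))*(3*(-29)*(1 - 87)) - 193 = (-7*(-18))*(3*(-29)*(-86)) - 193 = 126*7482 - 193 = 942732 - 193 = 942539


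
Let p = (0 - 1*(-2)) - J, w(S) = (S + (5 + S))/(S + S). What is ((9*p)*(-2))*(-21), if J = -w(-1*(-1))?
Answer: 2079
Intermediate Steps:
w(S) = (5 + 2*S)/(2*S) (w(S) = (5 + 2*S)/((2*S)) = (5 + 2*S)*(1/(2*S)) = (5 + 2*S)/(2*S))
J = -7/2 (J = -(5/2 - 1*(-1))/((-1*(-1))) = -(5/2 + 1)/1 = -7/2 ≈ -3.5000)
p = 11/2 (p = (0 - 1*(-2)) - 1*(-7/2) = (0 + 2) + 7/2 = 2 + 7/2 = 11/2 ≈ 5.5000)
((9*p)*(-2))*(-21) = ((9*(11/2))*(-2))*(-21) = ((99/2)*(-2))*(-21) = -99*(-21) = 2079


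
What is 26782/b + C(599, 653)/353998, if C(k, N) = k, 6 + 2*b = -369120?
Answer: -9370221199/65334932874 ≈ -0.14342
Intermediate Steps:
b = -184563 (b = -3 + (½)*(-369120) = -3 - 184560 = -184563)
26782/b + C(599, 653)/353998 = 26782/(-184563) + 599/353998 = 26782*(-1/184563) + 599*(1/353998) = -26782/184563 + 599/353998 = -9370221199/65334932874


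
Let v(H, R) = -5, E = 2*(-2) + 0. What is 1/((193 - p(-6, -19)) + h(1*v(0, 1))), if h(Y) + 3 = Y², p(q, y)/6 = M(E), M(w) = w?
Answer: 1/239 ≈ 0.0041841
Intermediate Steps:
E = -4 (E = -4 + 0 = -4)
p(q, y) = -24 (p(q, y) = 6*(-4) = -24)
h(Y) = -3 + Y²
1/((193 - p(-6, -19)) + h(1*v(0, 1))) = 1/((193 - 1*(-24)) + (-3 + (1*(-5))²)) = 1/((193 + 24) + (-3 + (-5)²)) = 1/(217 + (-3 + 25)) = 1/(217 + 22) = 1/239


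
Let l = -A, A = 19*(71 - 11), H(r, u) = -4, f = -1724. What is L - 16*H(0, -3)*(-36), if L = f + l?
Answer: -5168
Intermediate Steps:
A = 1140 (A = 19*60 = 1140)
l = -1140 (l = -1*1140 = -1140)
L = -2864 (L = -1724 - 1140 = -2864)
L - 16*H(0, -3)*(-36) = -2864 - 16*(-4)*(-36) = -2864 - (-64)*(-36) = -2864 - 1*2304 = -2864 - 2304 = -5168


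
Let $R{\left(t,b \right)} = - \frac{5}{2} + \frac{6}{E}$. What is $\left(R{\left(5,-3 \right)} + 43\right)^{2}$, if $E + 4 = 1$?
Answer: $\frac{5929}{4} \approx 1482.3$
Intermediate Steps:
$E = -3$ ($E = -4 + 1 = -3$)
$R{\left(t,b \right)} = - \frac{9}{2}$ ($R{\left(t,b \right)} = - \frac{5}{2} + \frac{6}{-3} = \left(-5\right) \frac{1}{2} + 6 \left(- \frac{1}{3}\right) = - \frac{5}{2} - 2 = - \frac{9}{2}$)
$\left(R{\left(5,-3 \right)} + 43\right)^{2} = \left(- \frac{9}{2} + 43\right)^{2} = \left(\frac{77}{2}\right)^{2} = \frac{5929}{4}$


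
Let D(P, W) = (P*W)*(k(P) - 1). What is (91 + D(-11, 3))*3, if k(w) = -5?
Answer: 867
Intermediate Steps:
D(P, W) = -6*P*W (D(P, W) = (P*W)*(-5 - 1) = (P*W)*(-6) = -6*P*W)
(91 + D(-11, 3))*3 = (91 - 6*(-11)*3)*3 = (91 + 198)*3 = 289*3 = 867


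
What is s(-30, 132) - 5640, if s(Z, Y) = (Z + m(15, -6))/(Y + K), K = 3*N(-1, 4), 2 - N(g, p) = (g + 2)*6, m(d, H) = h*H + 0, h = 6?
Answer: -112811/20 ≈ -5640.5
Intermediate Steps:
m(d, H) = 6*H (m(d, H) = 6*H + 0 = 6*H)
N(g, p) = -10 - 6*g (N(g, p) = 2 - (g + 2)*6 = 2 - (2 + g)*6 = 2 - (12 + 6*g) = 2 + (-12 - 6*g) = -10 - 6*g)
K = -12 (K = 3*(-10 - 6*(-1)) = 3*(-10 + 6) = 3*(-4) = -12)
s(Z, Y) = (-36 + Z)/(-12 + Y) (s(Z, Y) = (Z + 6*(-6))/(Y - 12) = (Z - 36)/(-12 + Y) = (-36 + Z)/(-12 + Y))
s(-30, 132) - 5640 = (-36 - 30)/(-12 + 132) - 5640 = -66/120 - 5640 = (1/120)*(-66) - 5640 = -11/20 - 5640 = -112811/20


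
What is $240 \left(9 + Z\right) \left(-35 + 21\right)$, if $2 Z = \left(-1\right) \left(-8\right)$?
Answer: $-43680$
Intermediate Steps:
$Z = 4$ ($Z = \frac{\left(-1\right) \left(-8\right)}{2} = \frac{1}{2} \cdot 8 = 4$)
$240 \left(9 + Z\right) \left(-35 + 21\right) = 240 \left(9 + 4\right) \left(-35 + 21\right) = 240 \cdot 13 \left(-14\right) = 240 \left(-182\right) = -43680$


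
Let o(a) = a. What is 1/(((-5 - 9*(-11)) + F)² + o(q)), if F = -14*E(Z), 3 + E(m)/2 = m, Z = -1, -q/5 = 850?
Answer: 1/38186 ≈ 2.6188e-5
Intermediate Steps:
q = -4250 (q = -5*850 = -4250)
E(m) = -6 + 2*m
F = 112 (F = -14*(-6 + 2*(-1)) = -14*(-6 - 2) = -14*(-8) = 112)
1/(((-5 - 9*(-11)) + F)² + o(q)) = 1/(((-5 - 9*(-11)) + 112)² - 4250) = 1/(((-5 + 99) + 112)² - 4250) = 1/((94 + 112)² - 4250) = 1/(206² - 4250) = 1/(42436 - 4250) = 1/38186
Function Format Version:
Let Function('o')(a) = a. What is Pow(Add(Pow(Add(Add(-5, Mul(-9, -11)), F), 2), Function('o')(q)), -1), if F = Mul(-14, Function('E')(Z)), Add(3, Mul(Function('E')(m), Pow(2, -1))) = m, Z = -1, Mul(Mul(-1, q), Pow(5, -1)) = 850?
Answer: Rational(1, 38186) ≈ 2.6188e-5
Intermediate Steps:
q = -4250 (q = Mul(-5, 850) = -4250)
Function('E')(m) = Add(-6, Mul(2, m))
F = 112 (F = Mul(-14, Add(-6, Mul(2, -1))) = Mul(-14, Add(-6, -2)) = Mul(-14, -8) = 112)
Pow(Add(Pow(Add(Add(-5, Mul(-9, -11)), F), 2), Function('o')(q)), -1) = Pow(Add(Pow(Add(Add(-5, Mul(-9, -11)), 112), 2), -4250), -1) = Pow(Add(Pow(Add(Add(-5, 99), 112), 2), -4250), -1) = Pow(Add(Pow(Add(94, 112), 2), -4250), -1) = Pow(Add(Pow(206, 2), -4250), -1) = Pow(Add(42436, -4250), -1) = Pow(38186, -1) = Rational(1, 38186)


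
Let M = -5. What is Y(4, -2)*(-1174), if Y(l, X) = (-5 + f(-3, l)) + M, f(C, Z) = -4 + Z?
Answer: 11740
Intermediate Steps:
Y(l, X) = -14 + l (Y(l, X) = (-5 + (-4 + l)) - 5 = (-9 + l) - 5 = -14 + l)
Y(4, -2)*(-1174) = (-14 + 4)*(-1174) = -10*(-1174) = 11740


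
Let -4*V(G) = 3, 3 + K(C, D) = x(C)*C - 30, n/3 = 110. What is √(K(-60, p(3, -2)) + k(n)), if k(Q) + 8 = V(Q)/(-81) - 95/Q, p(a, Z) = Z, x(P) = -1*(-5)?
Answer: I*√13379487/198 ≈ 18.474*I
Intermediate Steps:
n = 330 (n = 3*110 = 330)
x(P) = 5
K(C, D) = -33 + 5*C (K(C, D) = -3 + (5*C - 30) = -3 + (-30 + 5*C) = -33 + 5*C)
V(G) = -¾ (V(G) = -¼*3 = -¾)
k(Q) = -863/108 - 95/Q (k(Q) = -8 + (-¾/(-81) - 95/Q) = -8 + (-¾*(-1/81) - 95/Q) = -8 + (1/108 - 95/Q) = -863/108 - 95/Q)
√(K(-60, p(3, -2)) + k(n)) = √((-33 + 5*(-60)) + (-863/108 - 95/330)) = √((-33 - 300) + (-863/108 - 95*1/330)) = √(-333 + (-863/108 - 19/66)) = √(-333 - 9835/1188) = √(-405439/1188) = I*√13379487/198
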